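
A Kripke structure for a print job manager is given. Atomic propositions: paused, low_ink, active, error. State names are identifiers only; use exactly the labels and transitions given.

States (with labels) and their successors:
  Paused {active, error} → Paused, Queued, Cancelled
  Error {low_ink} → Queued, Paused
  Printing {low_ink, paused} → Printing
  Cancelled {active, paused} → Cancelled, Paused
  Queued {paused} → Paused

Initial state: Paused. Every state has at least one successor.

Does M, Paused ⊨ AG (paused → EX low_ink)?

Violated

States satisfying paused → EX low_ink: {Paused, Error, Printing}.
States satisfying AG (paused → EX low_ink): {Printing}.
Cancelled is reachable from Paused and violates paused → EX low_ink, so AG fails at Paused.
Paused ∉ Sat(AG (paused → EX low_ink)).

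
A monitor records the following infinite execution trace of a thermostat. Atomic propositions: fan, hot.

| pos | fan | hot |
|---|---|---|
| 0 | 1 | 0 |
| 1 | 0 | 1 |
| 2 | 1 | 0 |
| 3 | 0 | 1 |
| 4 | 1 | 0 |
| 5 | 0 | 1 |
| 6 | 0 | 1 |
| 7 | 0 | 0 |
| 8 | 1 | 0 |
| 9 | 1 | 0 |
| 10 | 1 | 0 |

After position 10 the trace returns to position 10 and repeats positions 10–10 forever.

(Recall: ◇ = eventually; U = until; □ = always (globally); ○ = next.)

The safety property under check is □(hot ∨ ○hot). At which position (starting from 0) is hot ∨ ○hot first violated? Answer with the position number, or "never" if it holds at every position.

7

Check hot ∨ ○hot at each position in order: 0 ✓, 1 ✓, 2 ✓, 3 ✓, 4 ✓, 5 ✓, 6 ✓.
At position 7 the labels are {} and the next position 8 has {fan}, so hot ∨ ○hot is false there. This is the first violation.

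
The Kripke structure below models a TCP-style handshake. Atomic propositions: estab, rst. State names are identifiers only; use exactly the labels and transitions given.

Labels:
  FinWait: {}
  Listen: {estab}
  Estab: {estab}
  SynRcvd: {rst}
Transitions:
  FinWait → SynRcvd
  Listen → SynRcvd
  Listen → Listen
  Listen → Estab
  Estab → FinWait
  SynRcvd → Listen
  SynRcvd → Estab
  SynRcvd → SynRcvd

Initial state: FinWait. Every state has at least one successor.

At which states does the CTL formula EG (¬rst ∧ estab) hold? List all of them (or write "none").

States satisfying ¬rst ∧ estab: {Listen, Estab}.
States satisfying EG (¬rst ∧ estab): {Listen}.

{Listen}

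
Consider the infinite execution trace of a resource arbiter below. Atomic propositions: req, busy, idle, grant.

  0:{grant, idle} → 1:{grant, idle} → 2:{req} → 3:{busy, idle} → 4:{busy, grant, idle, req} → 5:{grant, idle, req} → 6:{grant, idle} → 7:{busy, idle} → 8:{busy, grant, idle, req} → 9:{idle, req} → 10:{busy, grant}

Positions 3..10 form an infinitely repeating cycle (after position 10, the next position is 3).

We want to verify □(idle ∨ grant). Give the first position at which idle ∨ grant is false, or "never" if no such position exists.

Check idle ∨ grant at each position in order: 0 ✓, 1 ✓.
At position 2 the labels are {req}, so idle ∨ grant is false there. This is the first violation.

2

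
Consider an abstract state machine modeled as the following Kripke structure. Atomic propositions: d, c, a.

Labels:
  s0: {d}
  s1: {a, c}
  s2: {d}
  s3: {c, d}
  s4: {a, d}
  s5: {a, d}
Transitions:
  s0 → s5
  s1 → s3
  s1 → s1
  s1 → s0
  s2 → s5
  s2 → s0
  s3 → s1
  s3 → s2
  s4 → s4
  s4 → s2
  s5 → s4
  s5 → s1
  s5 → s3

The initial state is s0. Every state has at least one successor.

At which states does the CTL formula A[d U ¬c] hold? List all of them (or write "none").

States satisfying d: {s0, s2, s3, s4, s5}.
States satisfying ¬c: {s0, s2, s4, s5}.
States satisfying A[d U ¬c]: {s0, s2, s4, s5}.

{s0, s2, s4, s5}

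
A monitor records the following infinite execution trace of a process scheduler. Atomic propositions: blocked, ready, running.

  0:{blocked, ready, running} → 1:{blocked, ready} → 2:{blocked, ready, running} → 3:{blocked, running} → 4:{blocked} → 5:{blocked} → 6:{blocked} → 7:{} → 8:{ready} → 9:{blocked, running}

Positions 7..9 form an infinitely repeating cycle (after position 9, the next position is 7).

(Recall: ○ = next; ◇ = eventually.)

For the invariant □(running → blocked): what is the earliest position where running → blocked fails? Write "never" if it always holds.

never

running → blocked holds at every position 0..9, and those are all the positions the trace ever visits, so the invariant □(running → blocked) is never violated.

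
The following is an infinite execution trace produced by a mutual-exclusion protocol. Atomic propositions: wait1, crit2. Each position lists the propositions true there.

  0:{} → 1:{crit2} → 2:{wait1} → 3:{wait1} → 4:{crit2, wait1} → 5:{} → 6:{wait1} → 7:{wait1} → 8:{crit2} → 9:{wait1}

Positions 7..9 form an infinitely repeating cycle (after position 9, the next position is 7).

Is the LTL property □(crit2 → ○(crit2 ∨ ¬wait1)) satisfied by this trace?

Violated

crit2 → ○(crit2 ∨ ¬wait1) must hold at every position from 0 onward. It fails at position 1, so □(crit2 → ○(crit2 ∨ ¬wait1)) is false.
Positions where crit2 holds: 1, 4, 8.
Check ○(crit2 ∨ ¬wait1) at each: 1→fails, 4→ok, 8→fails.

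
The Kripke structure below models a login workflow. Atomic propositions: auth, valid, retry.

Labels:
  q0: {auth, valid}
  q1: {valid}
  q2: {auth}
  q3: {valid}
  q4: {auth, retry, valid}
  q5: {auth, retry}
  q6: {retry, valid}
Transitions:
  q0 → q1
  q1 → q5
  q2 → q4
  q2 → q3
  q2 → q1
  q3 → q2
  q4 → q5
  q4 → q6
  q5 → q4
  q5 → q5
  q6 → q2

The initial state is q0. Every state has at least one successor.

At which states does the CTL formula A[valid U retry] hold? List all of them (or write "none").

States satisfying valid: {q0, q1, q3, q4, q6}.
States satisfying retry: {q4, q5, q6}.
States satisfying A[valid U retry]: {q0, q1, q4, q5, q6}.

{q0, q1, q4, q5, q6}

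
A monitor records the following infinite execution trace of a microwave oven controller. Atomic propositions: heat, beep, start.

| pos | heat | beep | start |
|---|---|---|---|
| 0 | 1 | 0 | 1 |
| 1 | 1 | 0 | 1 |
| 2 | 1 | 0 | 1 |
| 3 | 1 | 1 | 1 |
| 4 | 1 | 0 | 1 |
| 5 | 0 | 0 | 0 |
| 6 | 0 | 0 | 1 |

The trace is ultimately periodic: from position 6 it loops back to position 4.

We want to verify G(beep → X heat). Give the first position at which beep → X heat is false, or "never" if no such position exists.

beep → X heat holds at every position 0..6, and those are all the positions the trace ever visits, so the invariant G(beep → X heat) is never violated.

never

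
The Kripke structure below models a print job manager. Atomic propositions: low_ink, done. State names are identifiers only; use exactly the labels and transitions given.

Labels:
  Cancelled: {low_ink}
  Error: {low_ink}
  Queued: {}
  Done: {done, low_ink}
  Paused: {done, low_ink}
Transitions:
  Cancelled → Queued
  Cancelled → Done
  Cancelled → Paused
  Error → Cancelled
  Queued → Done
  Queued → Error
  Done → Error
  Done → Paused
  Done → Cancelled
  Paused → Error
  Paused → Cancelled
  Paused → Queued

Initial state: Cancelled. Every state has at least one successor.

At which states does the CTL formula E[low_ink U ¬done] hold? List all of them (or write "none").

{Cancelled, Error, Queued, Done, Paused}

States satisfying low_ink: {Cancelled, Error, Done, Paused}.
States satisfying ¬done: {Cancelled, Error, Queued}.
States satisfying E[low_ink U ¬done]: {Cancelled, Error, Queued, Done, Paused}.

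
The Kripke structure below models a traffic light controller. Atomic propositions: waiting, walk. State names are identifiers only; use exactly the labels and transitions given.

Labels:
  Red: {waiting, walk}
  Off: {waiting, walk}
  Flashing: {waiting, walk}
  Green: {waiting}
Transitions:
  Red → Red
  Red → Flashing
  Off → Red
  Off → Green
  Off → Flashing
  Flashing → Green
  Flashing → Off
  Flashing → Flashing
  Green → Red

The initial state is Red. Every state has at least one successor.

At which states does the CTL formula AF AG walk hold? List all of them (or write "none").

States satisfying AG walk: ∅.
States satisfying AF AG walk: ∅.

none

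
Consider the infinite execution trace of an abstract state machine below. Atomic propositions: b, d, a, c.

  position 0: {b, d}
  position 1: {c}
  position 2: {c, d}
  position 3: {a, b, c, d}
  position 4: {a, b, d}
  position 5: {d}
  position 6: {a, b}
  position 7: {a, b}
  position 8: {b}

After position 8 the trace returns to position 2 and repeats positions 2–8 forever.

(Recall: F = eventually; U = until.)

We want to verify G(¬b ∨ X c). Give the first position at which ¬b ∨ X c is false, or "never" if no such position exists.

3

Check ¬b ∨ X c at each position in order: 0 ✓, 1 ✓, 2 ✓.
At position 3 the labels are {a, b, c, d} and the next position 4 has {a, b, d}, so ¬b ∨ X c is false there. This is the first violation.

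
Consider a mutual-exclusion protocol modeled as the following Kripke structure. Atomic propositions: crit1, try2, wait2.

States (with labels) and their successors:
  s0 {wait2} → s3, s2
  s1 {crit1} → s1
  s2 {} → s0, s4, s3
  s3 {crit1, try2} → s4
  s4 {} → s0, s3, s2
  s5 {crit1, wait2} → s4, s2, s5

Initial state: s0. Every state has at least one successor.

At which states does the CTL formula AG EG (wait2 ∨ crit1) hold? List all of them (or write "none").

States satisfying EG (wait2 ∨ crit1): {s1, s5}.
States satisfying AG EG (wait2 ∨ crit1): {s1}.

{s1}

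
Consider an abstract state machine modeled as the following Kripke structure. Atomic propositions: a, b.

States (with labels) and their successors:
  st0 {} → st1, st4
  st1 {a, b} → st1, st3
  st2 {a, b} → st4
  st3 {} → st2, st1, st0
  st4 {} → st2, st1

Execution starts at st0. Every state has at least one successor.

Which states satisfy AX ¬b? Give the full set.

States satisfying ¬b: {st0, st3, st4}.
States satisfying AX ¬b: {st2}.

{st2}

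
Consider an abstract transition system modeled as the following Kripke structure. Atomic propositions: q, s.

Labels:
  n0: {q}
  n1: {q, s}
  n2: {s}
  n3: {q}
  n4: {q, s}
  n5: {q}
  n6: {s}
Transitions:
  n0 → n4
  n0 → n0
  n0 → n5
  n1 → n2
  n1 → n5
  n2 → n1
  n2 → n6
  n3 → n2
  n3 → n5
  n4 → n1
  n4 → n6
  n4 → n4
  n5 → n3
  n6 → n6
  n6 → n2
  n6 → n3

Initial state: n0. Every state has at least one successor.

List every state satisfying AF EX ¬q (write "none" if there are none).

{n1, n2, n3, n4, n5, n6}

States satisfying EX ¬q: {n1, n2, n3, n4, n6}.
States satisfying AF EX ¬q: {n1, n2, n3, n4, n5, n6}.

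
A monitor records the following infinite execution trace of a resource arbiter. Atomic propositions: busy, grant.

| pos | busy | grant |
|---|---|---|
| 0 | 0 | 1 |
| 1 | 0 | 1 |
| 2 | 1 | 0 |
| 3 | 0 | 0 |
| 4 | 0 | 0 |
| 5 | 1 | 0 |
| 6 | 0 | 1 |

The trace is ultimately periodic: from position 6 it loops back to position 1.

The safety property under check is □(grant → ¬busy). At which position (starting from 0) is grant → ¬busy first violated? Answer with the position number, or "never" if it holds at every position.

never

grant → ¬busy holds at every position 0..6, and those are all the positions the trace ever visits, so the invariant □(grant → ¬busy) is never violated.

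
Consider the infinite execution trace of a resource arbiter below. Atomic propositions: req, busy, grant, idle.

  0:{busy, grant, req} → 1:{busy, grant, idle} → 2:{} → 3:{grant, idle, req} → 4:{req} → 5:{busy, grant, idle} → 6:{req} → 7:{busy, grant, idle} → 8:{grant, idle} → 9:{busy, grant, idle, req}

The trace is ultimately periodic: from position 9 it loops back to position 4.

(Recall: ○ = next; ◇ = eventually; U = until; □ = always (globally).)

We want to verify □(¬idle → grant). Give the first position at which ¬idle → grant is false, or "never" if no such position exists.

Check ¬idle → grant at each position in order: 0 ✓, 1 ✓.
At position 2 the labels are {}, so ¬idle → grant is false there. This is the first violation.

2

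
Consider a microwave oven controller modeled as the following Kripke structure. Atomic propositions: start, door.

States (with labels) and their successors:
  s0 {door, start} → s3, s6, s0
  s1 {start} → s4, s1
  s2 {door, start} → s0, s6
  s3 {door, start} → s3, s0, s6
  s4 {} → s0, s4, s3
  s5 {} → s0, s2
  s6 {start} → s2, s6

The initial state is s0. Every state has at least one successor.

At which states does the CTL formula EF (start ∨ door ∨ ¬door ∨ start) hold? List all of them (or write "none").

{s0, s1, s2, s3, s4, s5, s6}

States satisfying start ∨ door ∨ ¬door ∨ start: {s0, s1, s2, s3, s4, s5, s6}.
States satisfying EF (start ∨ door ∨ ¬door ∨ start): {s0, s1, s2, s3, s4, s5, s6}.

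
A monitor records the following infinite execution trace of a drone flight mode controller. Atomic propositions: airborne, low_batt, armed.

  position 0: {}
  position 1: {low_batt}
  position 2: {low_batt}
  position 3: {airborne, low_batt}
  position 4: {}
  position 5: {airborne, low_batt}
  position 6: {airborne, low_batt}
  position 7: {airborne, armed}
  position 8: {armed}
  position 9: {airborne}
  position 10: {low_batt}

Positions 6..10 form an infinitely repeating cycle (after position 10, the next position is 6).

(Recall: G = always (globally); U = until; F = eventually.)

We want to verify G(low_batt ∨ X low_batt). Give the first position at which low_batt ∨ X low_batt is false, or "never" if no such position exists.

Check low_batt ∨ X low_batt at each position in order: 0 ✓, 1 ✓, 2 ✓, 3 ✓, 4 ✓, 5 ✓, 6 ✓.
At position 7 the labels are {airborne, armed} and the next position 8 has {armed}, so low_batt ∨ X low_batt is false there. This is the first violation.

7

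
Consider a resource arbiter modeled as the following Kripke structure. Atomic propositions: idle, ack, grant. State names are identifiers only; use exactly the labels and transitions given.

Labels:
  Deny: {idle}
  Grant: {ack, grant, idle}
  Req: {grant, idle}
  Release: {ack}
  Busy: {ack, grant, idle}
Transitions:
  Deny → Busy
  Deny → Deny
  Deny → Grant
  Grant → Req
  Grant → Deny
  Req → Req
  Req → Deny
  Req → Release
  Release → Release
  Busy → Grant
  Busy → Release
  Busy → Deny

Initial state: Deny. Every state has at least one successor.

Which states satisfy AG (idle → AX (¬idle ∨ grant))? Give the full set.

States satisfying idle → AX (¬idle ∨ grant): {Release}.
States satisfying AG (idle → AX (¬idle ∨ grant)): {Release}.

{Release}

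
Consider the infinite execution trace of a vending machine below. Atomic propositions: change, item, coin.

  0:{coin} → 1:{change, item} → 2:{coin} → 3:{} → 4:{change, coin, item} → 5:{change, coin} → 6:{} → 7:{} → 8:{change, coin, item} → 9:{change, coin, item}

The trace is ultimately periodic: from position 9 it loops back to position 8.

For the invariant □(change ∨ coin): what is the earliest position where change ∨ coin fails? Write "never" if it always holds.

Check change ∨ coin at each position in order: 0 ✓, 1 ✓, 2 ✓.
At position 3 the labels are {}, so change ∨ coin is false there. This is the first violation.

3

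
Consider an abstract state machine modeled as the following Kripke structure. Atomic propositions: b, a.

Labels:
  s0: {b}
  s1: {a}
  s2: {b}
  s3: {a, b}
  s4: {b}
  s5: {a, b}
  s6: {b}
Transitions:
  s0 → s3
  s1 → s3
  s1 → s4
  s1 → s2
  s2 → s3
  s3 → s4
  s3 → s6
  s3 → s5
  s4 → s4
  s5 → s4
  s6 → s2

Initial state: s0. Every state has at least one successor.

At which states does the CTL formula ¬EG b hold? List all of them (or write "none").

States satisfying b: {s0, s2, s3, s4, s5, s6}.
States satisfying EG b: {s0, s2, s3, s4, s5, s6}.
States satisfying ¬EG b: {s1}.

{s1}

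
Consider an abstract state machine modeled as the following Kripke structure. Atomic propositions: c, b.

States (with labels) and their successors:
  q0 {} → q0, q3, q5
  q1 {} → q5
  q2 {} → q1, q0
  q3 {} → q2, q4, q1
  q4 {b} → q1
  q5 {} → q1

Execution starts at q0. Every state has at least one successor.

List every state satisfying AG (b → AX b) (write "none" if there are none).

{q1, q5}

States satisfying b → AX b: {q0, q1, q2, q3, q5}.
States satisfying AG (b → AX b): {q1, q5}.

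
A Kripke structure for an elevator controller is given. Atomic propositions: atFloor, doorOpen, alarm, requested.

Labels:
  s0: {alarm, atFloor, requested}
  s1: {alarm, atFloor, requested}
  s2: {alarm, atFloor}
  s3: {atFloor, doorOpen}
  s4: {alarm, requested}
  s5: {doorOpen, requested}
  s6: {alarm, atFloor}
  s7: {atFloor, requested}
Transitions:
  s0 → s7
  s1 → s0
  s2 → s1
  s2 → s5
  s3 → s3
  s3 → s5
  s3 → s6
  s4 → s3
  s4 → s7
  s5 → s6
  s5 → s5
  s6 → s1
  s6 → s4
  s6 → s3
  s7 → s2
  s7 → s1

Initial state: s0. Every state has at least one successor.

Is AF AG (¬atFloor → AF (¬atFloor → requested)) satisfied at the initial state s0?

Yes

States satisfying AG (¬atFloor → AF (¬atFloor → requested)): {s0, s1, s2, s3, s4, s5, s6, s7}.
States satisfying AF AG (¬atFloor → AF (¬atFloor → requested)): {s0, s1, s2, s3, s4, s5, s6, s7}.
s0 ∈ Sat(AF AG (¬atFloor → AF (¬atFloor → requested))).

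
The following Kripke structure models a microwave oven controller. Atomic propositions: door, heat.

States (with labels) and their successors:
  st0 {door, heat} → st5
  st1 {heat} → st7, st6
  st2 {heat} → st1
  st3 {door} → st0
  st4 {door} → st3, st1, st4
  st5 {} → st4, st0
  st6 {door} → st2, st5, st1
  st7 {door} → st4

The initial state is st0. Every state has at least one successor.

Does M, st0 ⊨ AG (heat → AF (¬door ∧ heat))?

States satisfying heat → AF (¬door ∧ heat): {st1, st2, st3, st4, st5, st6, st7}.
States satisfying AG (heat → AF (¬door ∧ heat)): ∅.
st0 is reachable from st0 and violates heat → AF (¬door ∧ heat), so AG fails at st0.
st0 ∉ Sat(AG (heat → AF (¬door ∧ heat))).

No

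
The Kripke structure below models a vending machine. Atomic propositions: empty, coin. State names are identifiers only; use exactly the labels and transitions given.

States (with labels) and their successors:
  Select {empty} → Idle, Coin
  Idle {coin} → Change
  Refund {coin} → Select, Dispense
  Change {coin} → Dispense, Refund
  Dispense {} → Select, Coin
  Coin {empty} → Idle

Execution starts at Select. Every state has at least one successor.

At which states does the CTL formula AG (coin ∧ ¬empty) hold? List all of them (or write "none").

States satisfying coin ∧ ¬empty: {Idle, Refund, Change}.
States satisfying AG (coin ∧ ¬empty): ∅.

none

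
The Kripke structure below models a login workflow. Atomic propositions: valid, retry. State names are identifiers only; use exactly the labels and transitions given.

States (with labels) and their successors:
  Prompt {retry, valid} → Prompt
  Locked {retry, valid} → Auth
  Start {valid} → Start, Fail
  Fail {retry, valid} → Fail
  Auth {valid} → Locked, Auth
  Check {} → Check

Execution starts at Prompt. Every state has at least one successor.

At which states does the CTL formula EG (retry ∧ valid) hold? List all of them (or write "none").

{Prompt, Fail}

States satisfying retry ∧ valid: {Prompt, Locked, Fail}.
States satisfying EG (retry ∧ valid): {Prompt, Fail}.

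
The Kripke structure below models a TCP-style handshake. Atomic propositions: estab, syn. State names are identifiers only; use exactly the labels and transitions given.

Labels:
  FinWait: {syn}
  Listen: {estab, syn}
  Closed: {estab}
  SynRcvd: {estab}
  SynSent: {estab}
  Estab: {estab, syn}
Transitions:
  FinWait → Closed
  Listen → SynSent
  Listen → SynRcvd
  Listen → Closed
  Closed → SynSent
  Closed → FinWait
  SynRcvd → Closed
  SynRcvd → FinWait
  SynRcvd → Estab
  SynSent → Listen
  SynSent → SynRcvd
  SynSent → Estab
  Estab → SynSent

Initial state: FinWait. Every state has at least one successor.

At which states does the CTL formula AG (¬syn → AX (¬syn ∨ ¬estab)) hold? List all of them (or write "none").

none

States satisfying ¬syn → AX (¬syn ∨ ¬estab): {FinWait, Listen, Closed, Estab}.
States satisfying AG (¬syn → AX (¬syn ∨ ¬estab)): ∅.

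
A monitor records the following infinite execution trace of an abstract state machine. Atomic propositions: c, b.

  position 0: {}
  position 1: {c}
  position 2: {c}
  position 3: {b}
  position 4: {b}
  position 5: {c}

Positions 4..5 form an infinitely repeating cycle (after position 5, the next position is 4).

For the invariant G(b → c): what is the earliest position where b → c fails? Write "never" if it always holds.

3

Check b → c at each position in order: 0 ✓, 1 ✓, 2 ✓.
At position 3 the labels are {b}, so b → c is false there. This is the first violation.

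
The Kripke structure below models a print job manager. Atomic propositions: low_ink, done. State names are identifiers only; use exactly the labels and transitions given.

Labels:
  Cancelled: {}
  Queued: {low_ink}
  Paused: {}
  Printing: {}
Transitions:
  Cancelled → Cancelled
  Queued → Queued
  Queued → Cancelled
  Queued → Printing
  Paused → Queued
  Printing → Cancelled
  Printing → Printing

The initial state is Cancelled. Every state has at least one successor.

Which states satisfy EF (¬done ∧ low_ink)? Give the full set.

States satisfying ¬done ∧ low_ink: {Queued}.
States satisfying EF (¬done ∧ low_ink): {Queued, Paused}.

{Queued, Paused}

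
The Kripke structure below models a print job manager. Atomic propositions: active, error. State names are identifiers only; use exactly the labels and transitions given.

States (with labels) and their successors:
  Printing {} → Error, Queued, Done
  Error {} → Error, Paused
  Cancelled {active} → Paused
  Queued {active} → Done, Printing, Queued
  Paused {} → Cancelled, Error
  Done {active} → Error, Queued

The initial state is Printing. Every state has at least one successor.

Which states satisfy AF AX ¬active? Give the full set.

States satisfying AX ¬active: {Error, Cancelled}.
States satisfying AF AX ¬active: {Error, Cancelled, Paused}.

{Error, Cancelled, Paused}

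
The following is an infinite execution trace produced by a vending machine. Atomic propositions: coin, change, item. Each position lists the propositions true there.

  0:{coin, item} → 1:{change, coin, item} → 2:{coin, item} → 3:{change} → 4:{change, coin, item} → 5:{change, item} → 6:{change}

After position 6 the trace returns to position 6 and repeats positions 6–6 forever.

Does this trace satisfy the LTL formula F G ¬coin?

G ¬coin holds at position 5, which is reachable from 0, so F G ¬coin holds.

Holds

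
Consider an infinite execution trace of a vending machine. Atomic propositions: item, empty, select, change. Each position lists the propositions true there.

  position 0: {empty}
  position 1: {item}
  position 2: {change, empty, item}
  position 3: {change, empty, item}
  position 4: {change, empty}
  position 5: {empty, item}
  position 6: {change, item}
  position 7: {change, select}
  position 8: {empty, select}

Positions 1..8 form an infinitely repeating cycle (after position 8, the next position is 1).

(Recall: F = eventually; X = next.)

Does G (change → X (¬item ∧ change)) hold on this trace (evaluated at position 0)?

Violated

change → X (¬item ∧ change) must hold at every position from 0 onward. It fails at position 2, so G (change → X (¬item ∧ change)) is false.
Positions where change holds: 2, 3, 4, 6, 7.
Check X (¬item ∧ change) at each: 2→fails, 3→ok, 4→fails, 6→ok, 7→fails.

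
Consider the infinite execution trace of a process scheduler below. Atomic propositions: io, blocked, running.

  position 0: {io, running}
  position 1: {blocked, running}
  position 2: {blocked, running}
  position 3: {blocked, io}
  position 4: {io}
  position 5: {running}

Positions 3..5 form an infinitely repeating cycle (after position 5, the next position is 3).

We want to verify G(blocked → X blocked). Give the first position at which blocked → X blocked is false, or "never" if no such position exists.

Check blocked → X blocked at each position in order: 0 ✓, 1 ✓, 2 ✓.
At position 3 the labels are {blocked, io} and the next position 4 has {io}, so blocked → X blocked is false there. This is the first violation.

3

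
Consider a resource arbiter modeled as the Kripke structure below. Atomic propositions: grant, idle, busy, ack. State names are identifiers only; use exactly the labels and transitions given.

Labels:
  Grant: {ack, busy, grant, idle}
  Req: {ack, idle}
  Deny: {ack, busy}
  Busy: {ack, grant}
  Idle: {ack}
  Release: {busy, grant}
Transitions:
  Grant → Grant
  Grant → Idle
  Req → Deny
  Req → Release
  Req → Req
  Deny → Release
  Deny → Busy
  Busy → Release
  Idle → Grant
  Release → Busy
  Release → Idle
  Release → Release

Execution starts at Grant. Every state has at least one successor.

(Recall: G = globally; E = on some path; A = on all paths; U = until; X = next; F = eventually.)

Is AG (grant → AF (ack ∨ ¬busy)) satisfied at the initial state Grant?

States satisfying grant → AF (ack ∨ ¬busy): {Grant, Req, Deny, Busy, Idle}.
States satisfying AG (grant → AF (ack ∨ ¬busy)): {Grant, Idle}.
Every state reachable from Grant satisfies grant → AF (ack ∨ ¬busy).
Grant ∈ Sat(AG (grant → AF (ack ∨ ¬busy))).

Holds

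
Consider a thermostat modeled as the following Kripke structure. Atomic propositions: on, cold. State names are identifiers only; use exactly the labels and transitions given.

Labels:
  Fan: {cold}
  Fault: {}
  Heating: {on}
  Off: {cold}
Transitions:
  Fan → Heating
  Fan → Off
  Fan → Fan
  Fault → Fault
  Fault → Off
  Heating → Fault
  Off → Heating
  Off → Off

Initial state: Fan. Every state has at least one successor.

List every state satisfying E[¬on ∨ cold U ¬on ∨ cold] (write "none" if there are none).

{Fan, Fault, Off}

States satisfying ¬on ∨ cold: {Fan, Fault, Off}.
States satisfying E[¬on ∨ cold U ¬on ∨ cold]: {Fan, Fault, Off}.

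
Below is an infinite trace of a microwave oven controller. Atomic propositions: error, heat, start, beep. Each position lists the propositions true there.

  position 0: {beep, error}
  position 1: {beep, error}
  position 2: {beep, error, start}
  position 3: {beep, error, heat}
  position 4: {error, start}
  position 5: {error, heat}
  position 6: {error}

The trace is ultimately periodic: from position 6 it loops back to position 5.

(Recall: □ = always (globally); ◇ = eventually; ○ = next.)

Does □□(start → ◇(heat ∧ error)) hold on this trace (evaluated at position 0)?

Yes

□(start → ◇(heat ∧ error)) holds at every position 0..6, and those are all positions ever visited, so □□(start → ◇(heat ∧ error)) holds.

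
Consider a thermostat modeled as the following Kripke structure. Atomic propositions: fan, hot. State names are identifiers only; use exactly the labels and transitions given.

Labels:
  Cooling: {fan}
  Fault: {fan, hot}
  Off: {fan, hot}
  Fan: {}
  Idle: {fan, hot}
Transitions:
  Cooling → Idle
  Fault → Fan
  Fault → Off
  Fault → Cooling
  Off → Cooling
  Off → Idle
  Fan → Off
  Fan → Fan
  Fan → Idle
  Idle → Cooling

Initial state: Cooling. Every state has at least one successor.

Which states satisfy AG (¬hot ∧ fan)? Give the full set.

none

States satisfying ¬hot ∧ fan: {Cooling}.
States satisfying AG (¬hot ∧ fan): ∅.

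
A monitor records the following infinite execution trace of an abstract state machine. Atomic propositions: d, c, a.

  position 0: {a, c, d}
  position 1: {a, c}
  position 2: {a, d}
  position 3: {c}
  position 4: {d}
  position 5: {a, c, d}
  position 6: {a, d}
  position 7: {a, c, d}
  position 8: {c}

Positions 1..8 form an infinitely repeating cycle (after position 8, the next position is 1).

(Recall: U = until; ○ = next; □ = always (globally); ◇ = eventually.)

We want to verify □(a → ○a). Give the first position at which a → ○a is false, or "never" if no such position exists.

2

Check a → ○a at each position in order: 0 ✓, 1 ✓.
At position 2 the labels are {a, d} and the next position 3 has {c}, so a → ○a is false there. This is the first violation.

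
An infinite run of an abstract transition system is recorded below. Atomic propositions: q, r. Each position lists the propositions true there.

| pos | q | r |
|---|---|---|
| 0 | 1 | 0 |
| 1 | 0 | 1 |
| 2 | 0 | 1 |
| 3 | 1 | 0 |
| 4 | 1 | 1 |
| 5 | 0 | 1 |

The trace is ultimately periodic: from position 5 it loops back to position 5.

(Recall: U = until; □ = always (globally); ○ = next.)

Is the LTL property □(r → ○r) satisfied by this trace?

Violated

r → ○r must hold at every position from 0 onward. It fails at position 2, so □(r → ○r) is false.
Positions where r holds: 1, 2, 4, 5.
Check ○r at each: 1→ok, 2→fails, 4→ok, 5→ok.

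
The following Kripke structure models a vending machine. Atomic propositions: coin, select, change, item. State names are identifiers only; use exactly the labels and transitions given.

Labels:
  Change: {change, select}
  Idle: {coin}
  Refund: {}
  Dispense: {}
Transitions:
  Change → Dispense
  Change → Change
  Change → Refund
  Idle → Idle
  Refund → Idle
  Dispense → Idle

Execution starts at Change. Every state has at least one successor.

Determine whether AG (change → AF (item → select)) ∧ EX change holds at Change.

Yes

States satisfying change → AF (item → select): {Change, Idle, Refund, Dispense}.
States satisfying AG (change → AF (item → select)): {Change, Idle, Refund, Dispense}.
States satisfying change: {Change}.
States satisfying EX change: {Change}.
States satisfying AG (change → AF (item → select)) ∧ EX change: {Change}.
Change ∈ Sat(AG (change → AF (item → select)) ∧ EX change).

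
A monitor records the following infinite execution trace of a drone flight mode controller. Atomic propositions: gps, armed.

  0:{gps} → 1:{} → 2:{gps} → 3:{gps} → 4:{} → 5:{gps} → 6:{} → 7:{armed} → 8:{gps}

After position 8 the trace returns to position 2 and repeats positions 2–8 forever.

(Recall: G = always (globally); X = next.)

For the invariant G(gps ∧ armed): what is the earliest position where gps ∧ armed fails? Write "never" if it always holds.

At position 0 the labels are {gps}, so gps ∧ armed is false there. This is the first violation.

0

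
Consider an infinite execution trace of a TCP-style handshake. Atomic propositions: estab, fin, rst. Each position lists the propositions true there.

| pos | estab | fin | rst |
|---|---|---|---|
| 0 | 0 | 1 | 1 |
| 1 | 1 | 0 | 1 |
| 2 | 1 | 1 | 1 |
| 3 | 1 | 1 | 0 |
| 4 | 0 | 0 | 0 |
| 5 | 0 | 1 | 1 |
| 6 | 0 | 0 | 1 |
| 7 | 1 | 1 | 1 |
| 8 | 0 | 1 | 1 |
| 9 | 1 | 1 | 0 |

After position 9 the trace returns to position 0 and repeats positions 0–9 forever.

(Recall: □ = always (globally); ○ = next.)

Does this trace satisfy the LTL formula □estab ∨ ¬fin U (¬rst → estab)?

Holds

estab must hold at every position from 0 onward. It fails at position 0, so □estab is false.
Walking from position 0: ¬rst → estab first holds at position 0, and ¬fin holds at every earlier position along the way, so ¬fin U (¬rst → estab) holds.
At position 0: □estab is false; ¬fin U (¬rst → estab) is true; so □estab ∨ ¬fin U (¬rst → estab) is true.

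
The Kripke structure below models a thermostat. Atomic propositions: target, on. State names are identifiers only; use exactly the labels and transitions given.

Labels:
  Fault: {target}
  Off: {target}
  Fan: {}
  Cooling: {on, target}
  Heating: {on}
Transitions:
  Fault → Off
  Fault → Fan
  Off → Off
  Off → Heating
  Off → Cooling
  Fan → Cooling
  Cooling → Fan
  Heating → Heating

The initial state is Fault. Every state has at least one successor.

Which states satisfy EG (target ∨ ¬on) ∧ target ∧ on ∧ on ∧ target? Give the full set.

{Cooling}

States satisfying target ∨ ¬on: {Fault, Off, Fan, Cooling}.
States satisfying EG (target ∨ ¬on): {Fault, Off, Fan, Cooling}.
States satisfying target ∧ on: {Cooling}.
States satisfying on ∧ target: {Cooling}.
States satisfying target ∧ on ∧ on ∧ target: {Cooling}.
States satisfying EG (target ∨ ¬on) ∧ target ∧ on ∧ on ∧ target: {Cooling}.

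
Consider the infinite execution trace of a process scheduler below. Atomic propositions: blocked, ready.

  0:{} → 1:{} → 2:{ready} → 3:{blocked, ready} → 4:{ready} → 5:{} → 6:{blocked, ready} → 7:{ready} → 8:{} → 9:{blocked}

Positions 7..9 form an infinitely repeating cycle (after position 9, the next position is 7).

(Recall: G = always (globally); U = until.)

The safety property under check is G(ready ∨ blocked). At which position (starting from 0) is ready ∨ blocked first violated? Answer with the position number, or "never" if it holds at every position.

At position 0 the labels are {}, so ready ∨ blocked is false there. This is the first violation.

0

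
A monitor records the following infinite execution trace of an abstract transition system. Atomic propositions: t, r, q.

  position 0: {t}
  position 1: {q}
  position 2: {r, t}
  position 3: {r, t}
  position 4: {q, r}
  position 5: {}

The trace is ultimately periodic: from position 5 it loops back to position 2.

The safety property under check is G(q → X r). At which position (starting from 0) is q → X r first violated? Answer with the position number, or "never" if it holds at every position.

4

Check q → X r at each position in order: 0 ✓, 1 ✓, 2 ✓, 3 ✓.
At position 4 the labels are {q, r} and the next position 5 has {}, so q → X r is false there. This is the first violation.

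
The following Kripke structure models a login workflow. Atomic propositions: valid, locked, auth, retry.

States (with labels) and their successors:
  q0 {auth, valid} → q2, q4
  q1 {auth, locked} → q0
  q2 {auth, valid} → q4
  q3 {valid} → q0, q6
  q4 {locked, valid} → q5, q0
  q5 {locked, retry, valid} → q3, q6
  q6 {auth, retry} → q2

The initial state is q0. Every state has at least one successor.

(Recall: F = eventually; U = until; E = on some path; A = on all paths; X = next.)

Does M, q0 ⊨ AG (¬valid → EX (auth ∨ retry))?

Satisfied

States satisfying ¬valid → EX (auth ∨ retry): {q0, q1, q2, q3, q4, q5, q6}.
States satisfying AG (¬valid → EX (auth ∨ retry)): {q0, q1, q2, q3, q4, q5, q6}.
Every state reachable from q0 satisfies ¬valid → EX (auth ∨ retry).
q0 ∈ Sat(AG (¬valid → EX (auth ∨ retry))).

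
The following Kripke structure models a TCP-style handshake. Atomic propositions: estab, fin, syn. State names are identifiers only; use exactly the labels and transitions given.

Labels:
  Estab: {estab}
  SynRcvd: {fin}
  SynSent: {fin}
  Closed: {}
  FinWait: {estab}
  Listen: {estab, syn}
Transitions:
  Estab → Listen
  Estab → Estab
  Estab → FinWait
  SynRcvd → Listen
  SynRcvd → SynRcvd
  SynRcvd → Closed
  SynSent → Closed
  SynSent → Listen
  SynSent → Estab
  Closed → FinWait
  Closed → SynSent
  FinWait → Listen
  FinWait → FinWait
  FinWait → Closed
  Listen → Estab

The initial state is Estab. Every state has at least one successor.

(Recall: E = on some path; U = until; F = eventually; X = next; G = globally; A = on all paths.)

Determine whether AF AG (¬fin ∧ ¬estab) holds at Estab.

States satisfying AG (¬fin ∧ ¬estab): ∅.
States satisfying AF AG (¬fin ∧ ¬estab): ∅.
There is a path from Estab along which AG (¬fin ∧ ¬estab) never holds.
Estab ∉ Sat(AF AG (¬fin ∧ ¬estab)).

Does not hold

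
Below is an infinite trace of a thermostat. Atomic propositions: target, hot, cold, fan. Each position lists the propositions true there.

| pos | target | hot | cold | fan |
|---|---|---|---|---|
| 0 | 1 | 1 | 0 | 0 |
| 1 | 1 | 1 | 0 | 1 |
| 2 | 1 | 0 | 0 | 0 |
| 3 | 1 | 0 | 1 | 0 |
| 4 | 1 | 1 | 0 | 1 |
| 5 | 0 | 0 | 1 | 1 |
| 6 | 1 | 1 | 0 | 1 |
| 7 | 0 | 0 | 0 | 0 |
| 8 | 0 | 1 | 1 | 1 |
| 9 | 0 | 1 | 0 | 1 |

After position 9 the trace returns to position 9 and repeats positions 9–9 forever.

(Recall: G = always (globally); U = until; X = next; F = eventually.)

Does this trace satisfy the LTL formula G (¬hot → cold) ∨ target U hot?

¬hot → cold must hold at every position from 0 onward. It fails at position 2, so G (¬hot → cold) is false.
Positions where ¬hot holds: 2, 3, 5, 7.
Check cold at each: 2→fails, 3→ok, 5→ok, 7→fails.
Walking from position 0: hot first holds at position 0, and target holds at every earlier position along the way, so target U hot holds.
At position 0: G (¬hot → cold) is false; target U hot is true; so G (¬hot → cold) ∨ target U hot is true.

Holds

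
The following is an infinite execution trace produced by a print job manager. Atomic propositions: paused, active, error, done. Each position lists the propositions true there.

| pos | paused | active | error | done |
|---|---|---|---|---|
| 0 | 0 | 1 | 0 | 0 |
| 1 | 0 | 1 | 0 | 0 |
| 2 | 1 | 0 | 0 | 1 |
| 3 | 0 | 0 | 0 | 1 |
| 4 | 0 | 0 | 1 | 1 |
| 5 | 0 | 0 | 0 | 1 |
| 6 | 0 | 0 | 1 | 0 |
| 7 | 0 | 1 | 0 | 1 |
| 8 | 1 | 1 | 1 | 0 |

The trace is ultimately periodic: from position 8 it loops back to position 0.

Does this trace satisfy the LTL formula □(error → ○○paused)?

error → ○○paused must hold at every position from 0 onward. It fails at position 4, so □(error → ○○paused) is false.
Positions where error holds: 4, 6, 8.
Check ○○paused at each: 4→fails, 6→ok, 8→fails.

No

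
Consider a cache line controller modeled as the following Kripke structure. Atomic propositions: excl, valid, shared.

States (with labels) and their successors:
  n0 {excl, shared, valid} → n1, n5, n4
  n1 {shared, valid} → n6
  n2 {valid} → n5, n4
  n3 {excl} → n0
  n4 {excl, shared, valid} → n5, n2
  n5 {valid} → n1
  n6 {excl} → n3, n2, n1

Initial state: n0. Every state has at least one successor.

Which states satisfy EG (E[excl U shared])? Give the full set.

{n0, n1, n3, n6}

States satisfying E[excl U shared]: {n0, n1, n3, n4, n6}.
States satisfying EG (E[excl U shared]): {n0, n1, n3, n6}.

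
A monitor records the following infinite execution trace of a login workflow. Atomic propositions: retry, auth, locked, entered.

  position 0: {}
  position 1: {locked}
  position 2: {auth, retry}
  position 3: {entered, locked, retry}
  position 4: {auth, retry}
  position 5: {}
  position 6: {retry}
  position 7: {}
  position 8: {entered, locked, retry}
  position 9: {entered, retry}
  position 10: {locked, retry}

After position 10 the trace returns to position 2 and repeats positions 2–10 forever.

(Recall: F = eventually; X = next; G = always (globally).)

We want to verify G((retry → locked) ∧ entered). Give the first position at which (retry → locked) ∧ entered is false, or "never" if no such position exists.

At position 0 the labels are {}, so (retry → locked) ∧ entered is false there. This is the first violation.

0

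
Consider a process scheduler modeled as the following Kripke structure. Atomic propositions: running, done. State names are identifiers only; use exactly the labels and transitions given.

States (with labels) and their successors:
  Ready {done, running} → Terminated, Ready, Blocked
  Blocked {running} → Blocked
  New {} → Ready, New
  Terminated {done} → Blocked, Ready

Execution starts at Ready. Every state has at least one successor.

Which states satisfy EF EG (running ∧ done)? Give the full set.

States satisfying EG (running ∧ done): {Ready}.
States satisfying EF EG (running ∧ done): {Ready, New, Terminated}.

{Ready, New, Terminated}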